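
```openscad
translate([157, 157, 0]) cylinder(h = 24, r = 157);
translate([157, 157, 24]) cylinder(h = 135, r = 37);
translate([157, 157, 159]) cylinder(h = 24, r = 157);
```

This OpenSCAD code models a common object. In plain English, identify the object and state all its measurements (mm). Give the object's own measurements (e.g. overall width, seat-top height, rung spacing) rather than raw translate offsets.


A spool: two coaxial disc flanges of radius 157 mm and thickness 24 mm, joined by a core cylinder of radius 37 mm and height 135 mm. The lower flange rests on z = 0 and the three cylinders share a vertical axis.


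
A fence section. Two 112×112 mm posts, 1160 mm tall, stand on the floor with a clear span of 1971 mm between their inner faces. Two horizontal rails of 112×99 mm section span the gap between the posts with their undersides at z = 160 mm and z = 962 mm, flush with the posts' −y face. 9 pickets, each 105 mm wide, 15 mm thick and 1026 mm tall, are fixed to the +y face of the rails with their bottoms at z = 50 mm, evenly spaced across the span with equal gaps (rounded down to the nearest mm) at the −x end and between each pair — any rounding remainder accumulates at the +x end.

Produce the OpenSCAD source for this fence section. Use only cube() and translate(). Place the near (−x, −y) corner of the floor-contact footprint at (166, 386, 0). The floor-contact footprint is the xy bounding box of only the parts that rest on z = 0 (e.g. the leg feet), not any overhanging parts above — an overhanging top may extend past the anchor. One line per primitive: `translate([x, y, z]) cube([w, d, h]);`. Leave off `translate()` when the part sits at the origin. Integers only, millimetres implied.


translate([166, 386, 0]) cube([112, 112, 1160]);
translate([2249, 386, 0]) cube([112, 112, 1160]);
translate([278, 386, 160]) cube([1971, 112, 99]);
translate([278, 386, 962]) cube([1971, 112, 99]);
translate([380, 498, 50]) cube([105, 15, 1026]);
translate([587, 498, 50]) cube([105, 15, 1026]);
translate([794, 498, 50]) cube([105, 15, 1026]);
translate([1001, 498, 50]) cube([105, 15, 1026]);
translate([1208, 498, 50]) cube([105, 15, 1026]);
translate([1415, 498, 50]) cube([105, 15, 1026]);
translate([1622, 498, 50]) cube([105, 15, 1026]);
translate([1829, 498, 50]) cube([105, 15, 1026]);
translate([2036, 498, 50]) cube([105, 15, 1026]);


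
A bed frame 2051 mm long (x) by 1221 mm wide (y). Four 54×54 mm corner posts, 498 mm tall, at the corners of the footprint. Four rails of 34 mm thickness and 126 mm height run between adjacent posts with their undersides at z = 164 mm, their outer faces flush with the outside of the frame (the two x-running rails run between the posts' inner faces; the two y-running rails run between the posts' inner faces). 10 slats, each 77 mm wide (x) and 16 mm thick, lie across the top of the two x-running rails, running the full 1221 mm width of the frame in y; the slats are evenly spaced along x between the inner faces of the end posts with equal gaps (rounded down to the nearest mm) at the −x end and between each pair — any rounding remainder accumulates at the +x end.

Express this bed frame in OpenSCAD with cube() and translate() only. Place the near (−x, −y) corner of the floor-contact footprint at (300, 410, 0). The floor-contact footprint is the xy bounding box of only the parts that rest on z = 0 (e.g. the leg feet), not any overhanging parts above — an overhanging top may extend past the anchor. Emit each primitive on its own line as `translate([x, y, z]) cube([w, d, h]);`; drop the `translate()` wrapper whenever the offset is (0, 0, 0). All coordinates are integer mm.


// slat z = rail_z + rail_h = 164 + 126 = 290
// slat gap = ⌊(1943 − 10·77) / 11⌋ = 106
translate([300, 410, 0]) cube([54, 54, 498]);
translate([300, 1577, 0]) cube([54, 54, 498]);
translate([2297, 410, 0]) cube([54, 54, 498]);
translate([2297, 1577, 0]) cube([54, 54, 498]);
translate([354, 410, 164]) cube([1943, 34, 126]);
translate([354, 1597, 164]) cube([1943, 34, 126]);
translate([300, 464, 164]) cube([34, 1113, 126]);
translate([2317, 464, 164]) cube([34, 1113, 126]);
translate([460, 410, 290]) cube([77, 1221, 16]);
translate([643, 410, 290]) cube([77, 1221, 16]);
translate([826, 410, 290]) cube([77, 1221, 16]);
translate([1009, 410, 290]) cube([77, 1221, 16]);
translate([1192, 410, 290]) cube([77, 1221, 16]);
translate([1375, 410, 290]) cube([77, 1221, 16]);
translate([1558, 410, 290]) cube([77, 1221, 16]);
translate([1741, 410, 290]) cube([77, 1221, 16]);
translate([1924, 410, 290]) cube([77, 1221, 16]);
translate([2107, 410, 290]) cube([77, 1221, 16]);


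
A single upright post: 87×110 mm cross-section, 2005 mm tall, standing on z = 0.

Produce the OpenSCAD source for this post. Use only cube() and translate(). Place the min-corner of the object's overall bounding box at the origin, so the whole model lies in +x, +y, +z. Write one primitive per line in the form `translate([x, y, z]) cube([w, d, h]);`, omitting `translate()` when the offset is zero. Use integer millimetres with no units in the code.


cube([87, 110, 2005]);


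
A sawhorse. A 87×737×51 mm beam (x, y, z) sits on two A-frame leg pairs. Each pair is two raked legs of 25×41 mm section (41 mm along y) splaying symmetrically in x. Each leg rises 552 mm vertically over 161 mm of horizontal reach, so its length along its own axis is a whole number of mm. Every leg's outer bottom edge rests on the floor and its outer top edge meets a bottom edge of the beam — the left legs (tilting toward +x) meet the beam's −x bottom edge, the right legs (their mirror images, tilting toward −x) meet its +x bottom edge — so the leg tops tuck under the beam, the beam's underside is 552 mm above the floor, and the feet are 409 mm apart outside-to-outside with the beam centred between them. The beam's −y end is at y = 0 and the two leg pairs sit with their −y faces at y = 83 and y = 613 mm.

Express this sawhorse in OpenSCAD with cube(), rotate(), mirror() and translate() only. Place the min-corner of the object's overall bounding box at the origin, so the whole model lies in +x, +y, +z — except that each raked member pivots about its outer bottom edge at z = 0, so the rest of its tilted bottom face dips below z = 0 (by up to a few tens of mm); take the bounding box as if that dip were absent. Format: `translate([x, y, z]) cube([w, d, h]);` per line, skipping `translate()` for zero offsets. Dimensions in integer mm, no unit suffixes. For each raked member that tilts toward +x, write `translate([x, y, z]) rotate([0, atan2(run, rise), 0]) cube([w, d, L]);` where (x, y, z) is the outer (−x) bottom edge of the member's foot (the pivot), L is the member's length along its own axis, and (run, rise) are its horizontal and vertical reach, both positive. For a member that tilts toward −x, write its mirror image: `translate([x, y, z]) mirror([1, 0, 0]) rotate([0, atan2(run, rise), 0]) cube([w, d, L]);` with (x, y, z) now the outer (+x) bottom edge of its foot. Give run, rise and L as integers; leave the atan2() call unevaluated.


// leg length = √(161² + 552²) = 575
// right-leg outer foot x = 2·161 + 87 = 409
// beam min-corner = (161, 0, 552)
translate([161, 0, 552]) cube([87, 737, 51]);
translate([0, 83, 0]) rotate([0, atan2(161, 552), 0]) cube([25, 41, 575]);
translate([409, 83, 0]) mirror([1, 0, 0]) rotate([0, atan2(161, 552), 0]) cube([25, 41, 575]);
translate([0, 613, 0]) rotate([0, atan2(161, 552), 0]) cube([25, 41, 575]);
translate([409, 613, 0]) mirror([1, 0, 0]) rotate([0, atan2(161, 552), 0]) cube([25, 41, 575]);


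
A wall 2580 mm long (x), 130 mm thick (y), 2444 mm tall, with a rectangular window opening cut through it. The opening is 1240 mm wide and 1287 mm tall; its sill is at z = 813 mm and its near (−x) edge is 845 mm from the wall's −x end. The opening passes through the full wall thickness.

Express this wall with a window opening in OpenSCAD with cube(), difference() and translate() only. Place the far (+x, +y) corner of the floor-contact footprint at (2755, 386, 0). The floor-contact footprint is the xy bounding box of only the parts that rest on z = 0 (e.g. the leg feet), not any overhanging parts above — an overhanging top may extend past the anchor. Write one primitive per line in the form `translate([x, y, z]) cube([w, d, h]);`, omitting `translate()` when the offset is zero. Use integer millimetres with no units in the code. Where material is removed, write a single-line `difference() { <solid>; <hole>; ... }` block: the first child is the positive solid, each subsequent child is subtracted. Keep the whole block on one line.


difference() { translate([175, 256, 0]) cube([2580, 130, 2444]); translate([1020, 256, 813]) cube([1240, 130, 1287]); }


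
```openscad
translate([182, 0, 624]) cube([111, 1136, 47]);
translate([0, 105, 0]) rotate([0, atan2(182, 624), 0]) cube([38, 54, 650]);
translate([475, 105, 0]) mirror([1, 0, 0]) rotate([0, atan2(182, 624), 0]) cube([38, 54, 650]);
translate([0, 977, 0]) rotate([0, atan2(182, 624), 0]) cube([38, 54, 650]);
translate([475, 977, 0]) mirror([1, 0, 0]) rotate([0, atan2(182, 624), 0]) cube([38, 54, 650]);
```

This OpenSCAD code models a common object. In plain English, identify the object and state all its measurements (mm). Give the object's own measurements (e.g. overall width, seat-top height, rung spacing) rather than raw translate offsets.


A sawhorse. A 111×1136×47 mm beam (x, y, z) sits on two A-frame leg pairs. Each pair is two raked legs of 38×54 mm section (54 mm along y) splaying symmetrically in x. Each leg rises 624 mm vertically over 182 mm of horizontal reach and is 650 mm long along its own axis. Every leg's outer bottom edge rests on the floor and its outer top edge meets a bottom edge of the beam — the left legs (tilting toward +x) meet the beam's −x bottom edge, the right legs (their mirror images, tilting toward −x) meet its +x bottom edge — so the leg tops tuck under the beam, the beam's underside is 624 mm above the floor, and the feet are 475 mm apart outside-to-outside with the beam centred between them. The two leg pairs are set in 105 mm from either end of the beam.


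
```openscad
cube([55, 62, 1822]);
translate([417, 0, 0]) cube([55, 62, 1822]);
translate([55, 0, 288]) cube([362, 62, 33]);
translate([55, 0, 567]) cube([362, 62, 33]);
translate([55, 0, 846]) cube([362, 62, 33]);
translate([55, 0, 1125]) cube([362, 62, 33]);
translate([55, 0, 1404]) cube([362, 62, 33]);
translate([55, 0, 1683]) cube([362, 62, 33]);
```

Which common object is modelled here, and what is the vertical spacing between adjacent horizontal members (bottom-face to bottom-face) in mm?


A ladder. The rung spacing is 279 mm.

Two tall 55×62 posts with 6 short bars between them — a ladder. Adjacent rungs sit at z = 288 and z = 567, so the spacing is 567 − 288 = 279 mm.


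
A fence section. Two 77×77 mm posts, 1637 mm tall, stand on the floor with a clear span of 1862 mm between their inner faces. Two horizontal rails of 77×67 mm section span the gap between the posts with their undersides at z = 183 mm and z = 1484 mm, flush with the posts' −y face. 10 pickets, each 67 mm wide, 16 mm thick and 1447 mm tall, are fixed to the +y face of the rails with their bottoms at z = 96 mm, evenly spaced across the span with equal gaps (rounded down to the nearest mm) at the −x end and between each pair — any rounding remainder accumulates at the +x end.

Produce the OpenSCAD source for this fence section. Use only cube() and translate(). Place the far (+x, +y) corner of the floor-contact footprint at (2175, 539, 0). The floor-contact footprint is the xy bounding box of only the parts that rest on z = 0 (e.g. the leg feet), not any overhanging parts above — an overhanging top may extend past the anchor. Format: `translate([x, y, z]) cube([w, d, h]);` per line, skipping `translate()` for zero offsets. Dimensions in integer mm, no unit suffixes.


translate([159, 462, 0]) cube([77, 77, 1637]);
translate([2098, 462, 0]) cube([77, 77, 1637]);
translate([236, 462, 183]) cube([1862, 77, 67]);
translate([236, 462, 1484]) cube([1862, 77, 67]);
translate([344, 539, 96]) cube([67, 16, 1447]);
translate([519, 539, 96]) cube([67, 16, 1447]);
translate([694, 539, 96]) cube([67, 16, 1447]);
translate([869, 539, 96]) cube([67, 16, 1447]);
translate([1044, 539, 96]) cube([67, 16, 1447]);
translate([1219, 539, 96]) cube([67, 16, 1447]);
translate([1394, 539, 96]) cube([67, 16, 1447]);
translate([1569, 539, 96]) cube([67, 16, 1447]);
translate([1744, 539, 96]) cube([67, 16, 1447]);
translate([1919, 539, 96]) cube([67, 16, 1447]);


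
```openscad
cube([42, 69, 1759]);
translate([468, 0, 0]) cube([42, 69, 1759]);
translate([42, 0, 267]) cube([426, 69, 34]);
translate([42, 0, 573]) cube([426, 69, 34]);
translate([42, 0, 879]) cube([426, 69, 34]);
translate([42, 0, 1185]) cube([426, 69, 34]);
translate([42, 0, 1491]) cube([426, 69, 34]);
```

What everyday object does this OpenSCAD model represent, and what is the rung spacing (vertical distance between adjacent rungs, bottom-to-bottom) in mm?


A ladder. The rung spacing is 306 mm.

Two tall 42×69 posts with 5 short bars between them — a ladder. Adjacent rungs sit at z = 267 and z = 573, so the spacing is 573 − 267 = 306 mm.


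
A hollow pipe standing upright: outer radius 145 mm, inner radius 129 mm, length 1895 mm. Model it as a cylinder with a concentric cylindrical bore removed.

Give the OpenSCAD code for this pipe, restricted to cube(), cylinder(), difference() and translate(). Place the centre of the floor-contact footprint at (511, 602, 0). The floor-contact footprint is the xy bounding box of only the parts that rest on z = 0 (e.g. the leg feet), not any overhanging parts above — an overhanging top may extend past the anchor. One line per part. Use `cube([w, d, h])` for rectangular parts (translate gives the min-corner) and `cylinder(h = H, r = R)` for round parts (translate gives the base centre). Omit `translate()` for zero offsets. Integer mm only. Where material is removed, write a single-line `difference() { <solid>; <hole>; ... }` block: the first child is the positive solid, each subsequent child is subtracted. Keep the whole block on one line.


difference() { translate([511, 602, 0]) cylinder(h = 1895, r = 145); translate([511, 602, 0]) cylinder(h = 1895, r = 129); }


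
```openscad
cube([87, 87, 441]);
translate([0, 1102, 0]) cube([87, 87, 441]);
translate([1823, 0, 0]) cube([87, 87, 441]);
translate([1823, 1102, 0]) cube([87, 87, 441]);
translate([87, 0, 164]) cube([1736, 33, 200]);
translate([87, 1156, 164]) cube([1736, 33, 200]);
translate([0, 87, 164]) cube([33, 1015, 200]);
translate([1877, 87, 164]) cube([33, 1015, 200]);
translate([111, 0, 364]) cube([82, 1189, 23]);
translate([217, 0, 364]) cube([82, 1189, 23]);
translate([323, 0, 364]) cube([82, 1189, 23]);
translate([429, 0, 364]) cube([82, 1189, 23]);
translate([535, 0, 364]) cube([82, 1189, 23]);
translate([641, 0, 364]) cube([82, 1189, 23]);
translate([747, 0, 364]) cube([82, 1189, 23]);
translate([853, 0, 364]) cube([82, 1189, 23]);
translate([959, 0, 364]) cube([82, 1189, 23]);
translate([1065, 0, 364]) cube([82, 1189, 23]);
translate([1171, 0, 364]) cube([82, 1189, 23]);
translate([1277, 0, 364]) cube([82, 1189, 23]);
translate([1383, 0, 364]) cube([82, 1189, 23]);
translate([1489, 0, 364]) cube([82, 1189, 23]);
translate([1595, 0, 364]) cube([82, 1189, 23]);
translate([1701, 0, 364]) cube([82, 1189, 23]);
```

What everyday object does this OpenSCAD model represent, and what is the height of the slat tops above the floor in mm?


A bed frame. The slat-top height is 387 mm.

Four posts, four rails, and a row of slats — a bed frame. Slats sit on the rails at z = 164 + 200 = 364; with slat thickness 23, the top is 387 mm.


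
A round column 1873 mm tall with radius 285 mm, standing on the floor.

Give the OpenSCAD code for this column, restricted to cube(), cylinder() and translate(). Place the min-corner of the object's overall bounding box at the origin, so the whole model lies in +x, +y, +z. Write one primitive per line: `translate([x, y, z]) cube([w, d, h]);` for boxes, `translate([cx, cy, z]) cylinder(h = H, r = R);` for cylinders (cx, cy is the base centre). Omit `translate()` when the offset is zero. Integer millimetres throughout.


translate([285, 285, 0]) cylinder(h = 1873, r = 285);


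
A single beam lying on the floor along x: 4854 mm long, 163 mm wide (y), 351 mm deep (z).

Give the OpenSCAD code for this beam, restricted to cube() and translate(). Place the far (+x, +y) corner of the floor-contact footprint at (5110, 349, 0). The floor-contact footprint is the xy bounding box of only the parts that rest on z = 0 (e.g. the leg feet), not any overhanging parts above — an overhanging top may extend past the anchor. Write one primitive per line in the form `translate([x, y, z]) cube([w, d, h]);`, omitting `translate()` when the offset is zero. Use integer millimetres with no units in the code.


translate([256, 186, 0]) cube([4854, 163, 351]);


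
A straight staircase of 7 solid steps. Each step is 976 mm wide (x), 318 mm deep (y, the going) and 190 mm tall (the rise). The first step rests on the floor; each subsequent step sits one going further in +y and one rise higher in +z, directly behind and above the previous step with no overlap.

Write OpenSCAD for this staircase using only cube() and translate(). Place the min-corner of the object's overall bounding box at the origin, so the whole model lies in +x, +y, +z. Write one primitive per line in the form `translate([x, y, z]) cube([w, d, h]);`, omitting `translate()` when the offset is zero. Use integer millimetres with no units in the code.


cube([976, 318, 190]);
translate([0, 318, 190]) cube([976, 318, 190]);
translate([0, 636, 380]) cube([976, 318, 190]);
translate([0, 954, 570]) cube([976, 318, 190]);
translate([0, 1272, 760]) cube([976, 318, 190]);
translate([0, 1590, 950]) cube([976, 318, 190]);
translate([0, 1908, 1140]) cube([976, 318, 190]);


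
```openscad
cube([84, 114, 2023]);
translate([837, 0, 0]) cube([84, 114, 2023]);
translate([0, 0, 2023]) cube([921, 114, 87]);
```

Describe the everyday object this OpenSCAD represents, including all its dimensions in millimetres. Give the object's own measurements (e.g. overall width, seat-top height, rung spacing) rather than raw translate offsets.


A door frame. The clear opening is 753 mm wide and 2023 mm high. Two 84 mm wide jambs, 114 mm deep, stand either side of the opening from the floor to the top of the opening. A 87 mm thick head sits across the top of both jambs, spanning the full outside width of the frame.


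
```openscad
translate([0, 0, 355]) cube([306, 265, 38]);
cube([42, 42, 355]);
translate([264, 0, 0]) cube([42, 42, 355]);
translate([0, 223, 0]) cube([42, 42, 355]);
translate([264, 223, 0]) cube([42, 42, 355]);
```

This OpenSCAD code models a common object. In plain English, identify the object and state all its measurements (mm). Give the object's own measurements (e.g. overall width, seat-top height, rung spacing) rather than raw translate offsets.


A four-legged stool. The seat is a 306×265×38 mm slab whose top surface is at z = 393 mm; four square legs, each 42×42 mm in cross-section, run from the floor (z = 0) to the underside of the seat, each flush with a corner of the seat.


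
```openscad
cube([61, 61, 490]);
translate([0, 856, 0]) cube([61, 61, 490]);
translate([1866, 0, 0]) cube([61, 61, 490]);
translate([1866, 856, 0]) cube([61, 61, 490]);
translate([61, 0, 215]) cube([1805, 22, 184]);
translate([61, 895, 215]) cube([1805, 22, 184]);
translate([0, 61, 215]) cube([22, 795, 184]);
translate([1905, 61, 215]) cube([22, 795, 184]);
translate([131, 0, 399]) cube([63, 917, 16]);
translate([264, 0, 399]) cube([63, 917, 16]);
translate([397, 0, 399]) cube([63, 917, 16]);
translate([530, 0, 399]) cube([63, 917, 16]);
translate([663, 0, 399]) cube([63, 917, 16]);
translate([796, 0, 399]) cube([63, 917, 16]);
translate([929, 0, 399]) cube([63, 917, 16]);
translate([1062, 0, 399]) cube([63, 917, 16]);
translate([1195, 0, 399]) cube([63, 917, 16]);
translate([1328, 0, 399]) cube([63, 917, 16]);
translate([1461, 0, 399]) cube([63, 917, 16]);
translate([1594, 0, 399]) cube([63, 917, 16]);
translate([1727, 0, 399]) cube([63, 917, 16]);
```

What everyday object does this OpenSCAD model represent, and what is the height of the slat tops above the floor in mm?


A bed frame. The slat-top height is 415 mm.

Four posts, four rails, and a row of slats — a bed frame. Slats sit on the rails at z = 215 + 184 = 399; with slat thickness 16, the top is 415 mm.


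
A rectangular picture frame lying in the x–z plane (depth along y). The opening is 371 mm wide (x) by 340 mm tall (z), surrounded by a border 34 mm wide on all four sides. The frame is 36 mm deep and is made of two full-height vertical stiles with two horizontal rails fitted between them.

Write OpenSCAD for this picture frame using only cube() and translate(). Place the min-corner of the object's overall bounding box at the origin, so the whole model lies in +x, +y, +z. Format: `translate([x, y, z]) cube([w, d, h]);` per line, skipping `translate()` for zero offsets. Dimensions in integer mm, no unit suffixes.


cube([34, 36, 408]);
translate([405, 0, 0]) cube([34, 36, 408]);
translate([34, 0, 0]) cube([371, 36, 34]);
translate([34, 0, 374]) cube([371, 36, 34]);


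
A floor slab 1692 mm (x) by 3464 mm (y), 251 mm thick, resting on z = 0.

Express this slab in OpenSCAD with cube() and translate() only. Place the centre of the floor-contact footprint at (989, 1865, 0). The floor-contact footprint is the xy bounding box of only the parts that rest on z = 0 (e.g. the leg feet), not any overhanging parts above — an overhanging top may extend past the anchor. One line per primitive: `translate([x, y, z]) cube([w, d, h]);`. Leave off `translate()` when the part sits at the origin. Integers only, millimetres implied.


translate([143, 133, 0]) cube([1692, 3464, 251]);


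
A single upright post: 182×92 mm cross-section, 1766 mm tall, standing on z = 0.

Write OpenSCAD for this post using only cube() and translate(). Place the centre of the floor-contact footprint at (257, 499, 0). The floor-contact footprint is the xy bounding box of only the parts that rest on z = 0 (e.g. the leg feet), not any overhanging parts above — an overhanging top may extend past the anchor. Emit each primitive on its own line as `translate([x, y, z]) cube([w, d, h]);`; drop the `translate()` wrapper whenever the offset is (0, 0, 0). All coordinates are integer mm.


translate([166, 453, 0]) cube([182, 92, 1766]);


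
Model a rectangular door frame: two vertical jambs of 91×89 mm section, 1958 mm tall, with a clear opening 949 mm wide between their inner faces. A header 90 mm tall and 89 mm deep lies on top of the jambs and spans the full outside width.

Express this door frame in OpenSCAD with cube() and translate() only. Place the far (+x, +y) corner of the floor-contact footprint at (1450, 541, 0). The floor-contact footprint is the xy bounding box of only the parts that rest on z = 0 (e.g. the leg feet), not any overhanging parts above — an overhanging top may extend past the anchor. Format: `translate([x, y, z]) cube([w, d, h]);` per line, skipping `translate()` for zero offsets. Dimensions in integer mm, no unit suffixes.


translate([319, 452, 0]) cube([91, 89, 1958]);
translate([1359, 452, 0]) cube([91, 89, 1958]);
translate([319, 452, 1958]) cube([1131, 89, 90]);


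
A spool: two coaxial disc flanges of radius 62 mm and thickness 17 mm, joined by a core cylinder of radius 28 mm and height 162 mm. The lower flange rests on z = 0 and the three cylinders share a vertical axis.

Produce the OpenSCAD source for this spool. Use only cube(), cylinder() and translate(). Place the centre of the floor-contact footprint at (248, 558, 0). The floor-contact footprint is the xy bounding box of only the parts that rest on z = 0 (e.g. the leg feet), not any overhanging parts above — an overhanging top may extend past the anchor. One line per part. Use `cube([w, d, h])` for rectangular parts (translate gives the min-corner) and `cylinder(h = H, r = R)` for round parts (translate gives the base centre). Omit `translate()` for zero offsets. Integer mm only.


translate([248, 558, 0]) cylinder(h = 17, r = 62);
translate([248, 558, 17]) cylinder(h = 162, r = 28);
translate([248, 558, 179]) cylinder(h = 17, r = 62);


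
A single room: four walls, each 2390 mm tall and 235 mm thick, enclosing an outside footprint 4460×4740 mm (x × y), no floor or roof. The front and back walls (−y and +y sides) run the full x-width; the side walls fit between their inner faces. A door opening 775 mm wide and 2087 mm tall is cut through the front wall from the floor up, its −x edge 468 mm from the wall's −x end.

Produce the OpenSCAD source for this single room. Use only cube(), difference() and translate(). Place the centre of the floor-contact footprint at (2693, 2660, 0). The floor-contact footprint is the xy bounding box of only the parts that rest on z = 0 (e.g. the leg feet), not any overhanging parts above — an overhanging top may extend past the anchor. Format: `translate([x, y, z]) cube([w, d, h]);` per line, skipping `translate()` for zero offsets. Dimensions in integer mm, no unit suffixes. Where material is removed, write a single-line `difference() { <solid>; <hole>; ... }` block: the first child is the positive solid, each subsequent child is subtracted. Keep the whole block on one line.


difference() { translate([463, 290, 0]) cube([4460, 235, 2390]); translate([931, 290, 0]) cube([775, 235, 2087]); }
translate([463, 4795, 0]) cube([4460, 235, 2390]);
translate([463, 525, 0]) cube([235, 4270, 2390]);
translate([4688, 525, 0]) cube([235, 4270, 2390]);


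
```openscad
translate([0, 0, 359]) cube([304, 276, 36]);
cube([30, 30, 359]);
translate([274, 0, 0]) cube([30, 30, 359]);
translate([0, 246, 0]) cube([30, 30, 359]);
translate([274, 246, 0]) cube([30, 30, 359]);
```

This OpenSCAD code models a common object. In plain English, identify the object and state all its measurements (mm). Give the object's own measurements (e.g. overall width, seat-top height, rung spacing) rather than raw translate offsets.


A simple wooden stool: a rectangular seat 304 mm (x) by 276 mm (y), 36 mm thick, top face at z = 395 mm, on four square legs, each 30×30 mm in cross-section. The legs rest on z = 0, each flush with a corner of the seat.


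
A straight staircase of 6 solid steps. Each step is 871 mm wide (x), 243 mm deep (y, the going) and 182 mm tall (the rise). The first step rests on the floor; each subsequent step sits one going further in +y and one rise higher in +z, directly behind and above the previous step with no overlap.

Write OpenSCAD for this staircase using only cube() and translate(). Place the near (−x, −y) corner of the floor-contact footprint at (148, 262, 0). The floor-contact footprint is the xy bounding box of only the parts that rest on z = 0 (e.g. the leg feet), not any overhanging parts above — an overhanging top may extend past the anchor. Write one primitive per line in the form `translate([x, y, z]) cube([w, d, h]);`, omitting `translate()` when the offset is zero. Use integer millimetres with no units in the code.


translate([148, 262, 0]) cube([871, 243, 182]);
translate([148, 505, 182]) cube([871, 243, 182]);
translate([148, 748, 364]) cube([871, 243, 182]);
translate([148, 991, 546]) cube([871, 243, 182]);
translate([148, 1234, 728]) cube([871, 243, 182]);
translate([148, 1477, 910]) cube([871, 243, 182]);


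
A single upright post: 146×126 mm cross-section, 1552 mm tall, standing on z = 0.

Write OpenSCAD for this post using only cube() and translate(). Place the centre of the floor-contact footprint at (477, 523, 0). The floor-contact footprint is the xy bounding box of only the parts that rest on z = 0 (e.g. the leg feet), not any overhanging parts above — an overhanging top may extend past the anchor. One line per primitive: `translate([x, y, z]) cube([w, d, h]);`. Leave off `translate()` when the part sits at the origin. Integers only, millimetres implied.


translate([404, 460, 0]) cube([146, 126, 1552]);


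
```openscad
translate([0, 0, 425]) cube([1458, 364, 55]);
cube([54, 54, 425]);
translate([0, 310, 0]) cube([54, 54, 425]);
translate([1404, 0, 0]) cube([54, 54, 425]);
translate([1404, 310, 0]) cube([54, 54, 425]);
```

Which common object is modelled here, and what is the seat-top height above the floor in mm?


A bench. The seat-top height is 480 mm.

A long slab on four corner posts — a bench. The slab sits at z = 425 with thickness 55, so the top is 425 + 55 = 480 mm.


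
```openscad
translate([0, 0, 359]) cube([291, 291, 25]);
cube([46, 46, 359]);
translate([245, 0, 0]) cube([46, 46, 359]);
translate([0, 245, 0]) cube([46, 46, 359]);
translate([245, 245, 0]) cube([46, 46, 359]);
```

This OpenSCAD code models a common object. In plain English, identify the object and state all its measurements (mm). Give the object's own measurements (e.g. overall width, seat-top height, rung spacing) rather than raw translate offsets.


A simple wooden stool: a rectangular seat 291 mm (x) by 291 mm (y), 25 mm thick, top face at z = 384 mm, on four square legs, each 46×46 mm in cross-section. The legs rest on z = 0, each flush with a corner of the seat.


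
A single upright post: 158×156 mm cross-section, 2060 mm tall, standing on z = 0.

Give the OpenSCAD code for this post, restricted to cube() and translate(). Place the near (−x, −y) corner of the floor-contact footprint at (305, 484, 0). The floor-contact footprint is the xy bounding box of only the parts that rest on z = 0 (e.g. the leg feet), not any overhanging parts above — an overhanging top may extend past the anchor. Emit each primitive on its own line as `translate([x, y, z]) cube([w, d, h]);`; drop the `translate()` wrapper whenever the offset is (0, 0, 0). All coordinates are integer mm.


translate([305, 484, 0]) cube([158, 156, 2060]);


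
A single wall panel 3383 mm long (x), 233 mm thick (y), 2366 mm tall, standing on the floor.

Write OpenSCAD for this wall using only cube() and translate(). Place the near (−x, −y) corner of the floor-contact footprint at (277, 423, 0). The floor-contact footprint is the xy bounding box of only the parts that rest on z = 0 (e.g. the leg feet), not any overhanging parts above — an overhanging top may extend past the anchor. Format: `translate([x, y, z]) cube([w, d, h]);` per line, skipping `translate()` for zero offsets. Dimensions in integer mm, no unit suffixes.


translate([277, 423, 0]) cube([3383, 233, 2366]);


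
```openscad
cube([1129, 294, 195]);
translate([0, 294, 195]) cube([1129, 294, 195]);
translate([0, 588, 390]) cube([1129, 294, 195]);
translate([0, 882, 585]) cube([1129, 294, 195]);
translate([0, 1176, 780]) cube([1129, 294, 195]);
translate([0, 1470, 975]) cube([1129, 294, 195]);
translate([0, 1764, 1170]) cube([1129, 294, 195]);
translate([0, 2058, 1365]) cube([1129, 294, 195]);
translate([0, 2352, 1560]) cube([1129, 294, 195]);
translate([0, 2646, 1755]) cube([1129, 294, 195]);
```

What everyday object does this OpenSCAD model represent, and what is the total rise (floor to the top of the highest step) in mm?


A staircase. The total rise is 1950 mm.

10 identical blocks, each offset up and back from the previous — a staircase. Each step is 195 mm tall and there are 10 of them, so the total rise is 10 × 195 = 1950 mm.


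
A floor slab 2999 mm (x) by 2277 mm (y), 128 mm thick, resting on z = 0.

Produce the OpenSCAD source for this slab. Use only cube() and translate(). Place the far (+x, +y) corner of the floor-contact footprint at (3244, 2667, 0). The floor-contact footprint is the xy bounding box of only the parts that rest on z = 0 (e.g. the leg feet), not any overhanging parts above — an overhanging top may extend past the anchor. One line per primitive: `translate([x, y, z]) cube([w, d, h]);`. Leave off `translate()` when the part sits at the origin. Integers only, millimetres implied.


translate([245, 390, 0]) cube([2999, 2277, 128]);


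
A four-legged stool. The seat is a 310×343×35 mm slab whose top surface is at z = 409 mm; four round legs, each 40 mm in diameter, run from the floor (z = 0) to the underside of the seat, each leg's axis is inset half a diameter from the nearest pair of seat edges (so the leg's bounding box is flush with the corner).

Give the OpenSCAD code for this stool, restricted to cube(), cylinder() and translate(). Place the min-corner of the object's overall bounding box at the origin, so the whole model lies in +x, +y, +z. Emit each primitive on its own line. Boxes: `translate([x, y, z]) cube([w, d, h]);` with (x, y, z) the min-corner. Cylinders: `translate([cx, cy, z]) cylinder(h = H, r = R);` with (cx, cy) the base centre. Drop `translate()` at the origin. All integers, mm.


translate([0, 0, 374]) cube([310, 343, 35]);
translate([20, 20, 0]) cylinder(h = 374, r = 20);
translate([290, 20, 0]) cylinder(h = 374, r = 20);
translate([20, 323, 0]) cylinder(h = 374, r = 20);
translate([290, 323, 0]) cylinder(h = 374, r = 20);


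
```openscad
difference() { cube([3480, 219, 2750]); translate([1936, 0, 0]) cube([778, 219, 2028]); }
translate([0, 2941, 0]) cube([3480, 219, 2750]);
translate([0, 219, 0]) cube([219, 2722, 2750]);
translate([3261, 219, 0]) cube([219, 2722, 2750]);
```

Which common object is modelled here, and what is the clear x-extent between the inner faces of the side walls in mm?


A single room. The interior width is 3042 mm.

Four walls enclosing a rectangle with a door in the front wall — a room. Outside width 3480 minus two 219 mm walls gives 3042 mm.


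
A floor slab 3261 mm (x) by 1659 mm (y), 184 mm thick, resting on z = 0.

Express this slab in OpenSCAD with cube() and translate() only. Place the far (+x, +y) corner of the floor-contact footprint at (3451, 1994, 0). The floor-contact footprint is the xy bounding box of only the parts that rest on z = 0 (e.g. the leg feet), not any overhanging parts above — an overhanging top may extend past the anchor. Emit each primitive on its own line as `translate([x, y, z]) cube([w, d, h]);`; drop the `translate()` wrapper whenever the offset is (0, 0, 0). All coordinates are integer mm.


translate([190, 335, 0]) cube([3261, 1659, 184]);


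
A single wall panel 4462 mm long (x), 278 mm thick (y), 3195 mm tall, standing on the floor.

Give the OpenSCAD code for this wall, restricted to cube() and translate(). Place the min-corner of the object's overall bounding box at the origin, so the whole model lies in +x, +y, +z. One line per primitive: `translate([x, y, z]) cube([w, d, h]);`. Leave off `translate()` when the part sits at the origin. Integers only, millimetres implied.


cube([4462, 278, 3195]);


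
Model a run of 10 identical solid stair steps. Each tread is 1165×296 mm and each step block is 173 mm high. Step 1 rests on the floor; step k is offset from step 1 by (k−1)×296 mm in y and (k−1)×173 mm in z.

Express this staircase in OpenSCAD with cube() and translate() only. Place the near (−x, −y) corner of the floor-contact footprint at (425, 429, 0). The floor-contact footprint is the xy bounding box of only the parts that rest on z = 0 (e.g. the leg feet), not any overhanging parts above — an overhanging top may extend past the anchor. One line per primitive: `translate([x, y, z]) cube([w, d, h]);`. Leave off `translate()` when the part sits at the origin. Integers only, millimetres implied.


translate([425, 429, 0]) cube([1165, 296, 173]);
translate([425, 725, 173]) cube([1165, 296, 173]);
translate([425, 1021, 346]) cube([1165, 296, 173]);
translate([425, 1317, 519]) cube([1165, 296, 173]);
translate([425, 1613, 692]) cube([1165, 296, 173]);
translate([425, 1909, 865]) cube([1165, 296, 173]);
translate([425, 2205, 1038]) cube([1165, 296, 173]);
translate([425, 2501, 1211]) cube([1165, 296, 173]);
translate([425, 2797, 1384]) cube([1165, 296, 173]);
translate([425, 3093, 1557]) cube([1165, 296, 173]);


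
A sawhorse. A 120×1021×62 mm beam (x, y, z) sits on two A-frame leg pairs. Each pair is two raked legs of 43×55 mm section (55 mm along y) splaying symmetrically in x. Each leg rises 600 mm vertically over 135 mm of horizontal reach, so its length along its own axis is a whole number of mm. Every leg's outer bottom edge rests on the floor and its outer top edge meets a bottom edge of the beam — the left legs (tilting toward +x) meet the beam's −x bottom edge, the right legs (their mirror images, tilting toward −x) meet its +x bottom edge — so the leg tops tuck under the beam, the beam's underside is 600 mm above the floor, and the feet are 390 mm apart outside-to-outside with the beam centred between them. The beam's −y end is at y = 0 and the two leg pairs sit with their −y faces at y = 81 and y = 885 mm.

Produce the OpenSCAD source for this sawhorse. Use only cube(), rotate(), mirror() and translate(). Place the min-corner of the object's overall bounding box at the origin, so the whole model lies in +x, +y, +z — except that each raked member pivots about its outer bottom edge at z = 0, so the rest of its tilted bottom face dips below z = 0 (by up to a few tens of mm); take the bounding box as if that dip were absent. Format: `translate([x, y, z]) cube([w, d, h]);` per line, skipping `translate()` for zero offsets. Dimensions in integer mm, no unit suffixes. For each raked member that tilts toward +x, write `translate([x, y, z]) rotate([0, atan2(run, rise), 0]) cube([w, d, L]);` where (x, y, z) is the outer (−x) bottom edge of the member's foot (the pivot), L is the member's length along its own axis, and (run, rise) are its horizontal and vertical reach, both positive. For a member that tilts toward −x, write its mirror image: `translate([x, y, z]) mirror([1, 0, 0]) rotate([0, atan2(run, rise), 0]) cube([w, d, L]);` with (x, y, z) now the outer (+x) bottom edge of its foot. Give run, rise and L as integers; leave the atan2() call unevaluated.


// leg length = √(135² + 600²) = 615
// right-leg outer foot x = 2·135 + 120 = 390
// beam min-corner = (135, 0, 600)
translate([135, 0, 600]) cube([120, 1021, 62]);
translate([0, 81, 0]) rotate([0, atan2(135, 600), 0]) cube([43, 55, 615]);
translate([390, 81, 0]) mirror([1, 0, 0]) rotate([0, atan2(135, 600), 0]) cube([43, 55, 615]);
translate([0, 885, 0]) rotate([0, atan2(135, 600), 0]) cube([43, 55, 615]);
translate([390, 885, 0]) mirror([1, 0, 0]) rotate([0, atan2(135, 600), 0]) cube([43, 55, 615]);


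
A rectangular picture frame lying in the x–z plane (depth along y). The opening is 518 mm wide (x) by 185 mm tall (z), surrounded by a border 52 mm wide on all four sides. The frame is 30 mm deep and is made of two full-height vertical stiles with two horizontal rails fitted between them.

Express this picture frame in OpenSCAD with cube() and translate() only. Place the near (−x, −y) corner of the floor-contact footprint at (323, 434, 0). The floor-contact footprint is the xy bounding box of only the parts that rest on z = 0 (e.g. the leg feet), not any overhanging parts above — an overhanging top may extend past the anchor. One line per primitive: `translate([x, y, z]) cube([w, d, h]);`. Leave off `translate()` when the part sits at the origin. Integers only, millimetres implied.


translate([323, 434, 0]) cube([52, 30, 289]);
translate([893, 434, 0]) cube([52, 30, 289]);
translate([375, 434, 0]) cube([518, 30, 52]);
translate([375, 434, 237]) cube([518, 30, 52]);


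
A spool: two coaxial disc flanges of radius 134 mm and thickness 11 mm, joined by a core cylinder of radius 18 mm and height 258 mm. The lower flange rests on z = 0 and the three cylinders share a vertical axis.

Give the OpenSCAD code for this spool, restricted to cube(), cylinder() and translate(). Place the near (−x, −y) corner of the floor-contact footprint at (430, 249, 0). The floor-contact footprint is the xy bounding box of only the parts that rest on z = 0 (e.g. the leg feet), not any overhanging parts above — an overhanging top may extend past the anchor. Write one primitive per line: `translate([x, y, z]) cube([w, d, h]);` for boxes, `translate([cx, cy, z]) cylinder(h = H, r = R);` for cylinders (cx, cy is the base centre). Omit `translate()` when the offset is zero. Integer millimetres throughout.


translate([564, 383, 0]) cylinder(h = 11, r = 134);
translate([564, 383, 11]) cylinder(h = 258, r = 18);
translate([564, 383, 269]) cylinder(h = 11, r = 134);
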